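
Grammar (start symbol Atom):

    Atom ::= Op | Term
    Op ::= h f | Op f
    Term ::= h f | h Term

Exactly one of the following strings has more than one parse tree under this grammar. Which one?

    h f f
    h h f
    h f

h f f: 1 tree
h h f: 1 tree
h f: 2 trees

h f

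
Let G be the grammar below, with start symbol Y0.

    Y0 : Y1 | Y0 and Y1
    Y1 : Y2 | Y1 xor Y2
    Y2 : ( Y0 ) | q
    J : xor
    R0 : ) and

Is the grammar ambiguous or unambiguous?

Unambiguous

Only Y0, Y1, Y2 are reachable from Y0; ignoring the rest: Y0 → Y0 and Y1 | Y1  ;  Y1 → Y1 xor Y2 | Y2  — a left-associative chain with Y2 at the bottom. Each string factors uniquely by precedence.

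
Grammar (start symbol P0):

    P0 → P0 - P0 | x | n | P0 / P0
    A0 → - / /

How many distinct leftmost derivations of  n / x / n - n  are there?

Parse trees for n / x / n - n:
  [P0 [P0 [P0 n] / [P0 [P0 x] / [P0 n]]] - [P0 n]]
  [P0 [P0 [P0 [P0 n] / [P0 x]] / [P0 n]] - [P0 n]]
  [P0 [P0 n] / [P0 [P0 [P0 x] / [P0 n]] - [P0 n]]]
  [P0 [P0 n] / [P0 [P0 x] / [P0 [P0 n] - [P0 n]]]]
  [P0 [P0 [P0 n] / [P0 x]] / [P0 [P0 n] - [P0 n]]]

5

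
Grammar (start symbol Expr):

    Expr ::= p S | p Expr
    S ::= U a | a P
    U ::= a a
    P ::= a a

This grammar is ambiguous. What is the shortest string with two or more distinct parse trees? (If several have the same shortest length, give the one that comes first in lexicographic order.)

length 4: p a a a has 2 parse trees

Two derivations of p a a a:
  Expr ⇒ p S ⇒ p U a ⇒ p a a a
  Expr ⇒ p S ⇒ p a P ⇒ p a a a

p a a a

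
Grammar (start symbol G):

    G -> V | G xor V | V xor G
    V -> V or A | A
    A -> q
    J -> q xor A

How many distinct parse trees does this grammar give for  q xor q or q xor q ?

Parse trees for q xor q or q xor q:
  [G [G [G [V [A q]]] xor [V [V [A q]] or [A q]]] xor [V [A q]]]
  [G [G [V [A q]] xor [G [V [V [A q]] or [A q]]]] xor [V [A q]]]
  [G [V [A q]] xor [G [G [V [V [A q]] or [A q]]] xor [V [A q]]]]
  [G [V [A q]] xor [G [V [V [A q]] or [A q]] xor [G [V [A q]]]]]

4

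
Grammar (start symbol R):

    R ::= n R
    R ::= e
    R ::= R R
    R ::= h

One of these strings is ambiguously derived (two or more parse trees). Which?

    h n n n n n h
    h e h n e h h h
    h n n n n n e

h e h n e h h h

h n n n n n h: 1 tree
h e h n e h h h: 227 trees
h n n n n n e: 1 tree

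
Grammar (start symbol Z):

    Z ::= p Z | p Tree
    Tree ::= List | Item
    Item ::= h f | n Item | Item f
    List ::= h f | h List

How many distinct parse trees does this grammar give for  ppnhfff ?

Parse trees for ppnhfff:
  [Z p [Z p [Tree [Item n [Item [Item [Item h f] f] f]]]]]
  [Z p [Z p [Tree [Item [Item n [Item [Item h f] f]] f]]]]
  [Z p [Z p [Tree [Item [Item [Item n [Item h f]] f] f]]]]

3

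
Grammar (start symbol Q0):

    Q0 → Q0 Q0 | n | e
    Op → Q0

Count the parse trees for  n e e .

2

Parse trees for n e e:
  [Q0 [Q0 n] [Q0 [Q0 e] [Q0 e]]]
  [Q0 [Q0 [Q0 n] [Q0 e]] [Q0 e]]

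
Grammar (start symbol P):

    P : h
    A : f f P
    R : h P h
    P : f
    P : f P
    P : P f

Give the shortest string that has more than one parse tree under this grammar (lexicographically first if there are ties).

f f

length 1: no string has ≥2 trees
length 2: f f has 2 parse trees

Two derivations of f f:
  P ⇒ f P ⇒ f f
  P ⇒ P f ⇒ f f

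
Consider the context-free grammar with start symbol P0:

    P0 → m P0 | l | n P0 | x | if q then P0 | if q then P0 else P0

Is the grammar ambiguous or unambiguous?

Ambiguous

Witness: if q then if q then l else l

Derivation 1: P0 ⇒ if q then P0 ⇒ if q then if q then P0 else P0 ⇒ if q then if q then l else P0 ⇒ if q then if q then l else l
Derivation 2: P0 ⇒ if q then P0 else P0 ⇒ if q then if q then P0 else P0 ⇒ if q then if q then l else P0 ⇒ if q then if q then l else l

Two distinct leftmost derivations for the same string.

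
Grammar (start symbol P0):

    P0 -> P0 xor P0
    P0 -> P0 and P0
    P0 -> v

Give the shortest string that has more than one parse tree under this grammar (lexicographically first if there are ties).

length 1: no string has ≥2 trees
length 3: no string has ≥2 trees
length 5: v and v and v has 2 parse trees

Two derivations of v and v and v:
  P0 ⇒ P0 and P0 ⇒ P0 and P0 and P0 ⇒ v and P0 and P0 ⇒ v and v and P0 ⇒ v and v and v
  P0 ⇒ P0 and P0 ⇒ v and P0 ⇒ v and P0 and P0 ⇒ v and v and P0 ⇒ v and v and v

v and v and v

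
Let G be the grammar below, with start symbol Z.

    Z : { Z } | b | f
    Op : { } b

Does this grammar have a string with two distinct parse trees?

Unambiguous

(Op is unreachable from Z, so its rules don't affect L(Z).) L(Z) is { openⁿ atom closeⁿ : n ≥ 0 }. The bracket depth fixes n, and the derivation is forced at every step.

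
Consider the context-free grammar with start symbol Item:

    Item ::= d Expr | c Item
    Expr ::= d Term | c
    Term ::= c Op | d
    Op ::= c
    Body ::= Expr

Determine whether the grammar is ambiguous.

Unambiguous

Only Item, Expr, Term, Op are reachable from Item; ignoring the rest: Restricted to the reachable nonterminals, every rule has the form A → t or A → t B, and no two rules for the same A share a first terminal. The grammar encodes a DFA — one run per string.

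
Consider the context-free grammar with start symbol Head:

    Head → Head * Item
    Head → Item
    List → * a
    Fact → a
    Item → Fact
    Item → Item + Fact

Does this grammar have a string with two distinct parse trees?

Only Head, Item, Fact are reachable from Head; ignoring the rest: This is a standard precedence ladder (Head over Item over Fact), with each level left-recursive on its own operator ('*' at Head, '+' at Item). That structure is LR(1), hence unambiguous.

Unambiguous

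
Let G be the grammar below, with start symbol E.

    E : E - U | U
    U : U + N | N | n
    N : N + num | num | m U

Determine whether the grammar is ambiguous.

Ambiguous

Witness: num + num

Derivation 1: E ⇒ U ⇒ U + N ⇒ N + N ⇒ num + N ⇒ num + num
Derivation 2: E ⇒ U ⇒ N ⇒ N + num ⇒ num + num

Two distinct leftmost derivations for the same string.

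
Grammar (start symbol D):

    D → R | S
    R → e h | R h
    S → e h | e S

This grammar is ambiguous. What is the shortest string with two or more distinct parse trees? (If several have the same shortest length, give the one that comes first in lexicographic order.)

e h

length 2: e h has 2 parse trees

Two derivations of e h:
  D ⇒ R ⇒ e h
  D ⇒ S ⇒ e h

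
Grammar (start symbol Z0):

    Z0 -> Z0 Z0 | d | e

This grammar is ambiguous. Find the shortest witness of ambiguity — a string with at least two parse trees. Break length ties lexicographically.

d d d

length 1: no string has ≥2 trees
length 2: no string has ≥2 trees
length 3: d d d has 2 parse trees

Two derivations of d d d:
  Z0 ⇒ Z0 Z0 ⇒ Z0 Z0 Z0 ⇒ d Z0 Z0 ⇒ d d Z0 ⇒ d d d
  Z0 ⇒ Z0 Z0 ⇒ d Z0 ⇒ d Z0 Z0 ⇒ d d Z0 ⇒ d d d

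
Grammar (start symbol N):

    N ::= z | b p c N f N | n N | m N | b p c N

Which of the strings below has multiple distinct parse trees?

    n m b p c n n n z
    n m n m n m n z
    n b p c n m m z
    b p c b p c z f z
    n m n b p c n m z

b p c b p c z f z

n m b p c n n n z: 1 tree
n m n m n m n z: 1 tree
n b p c n m m z: 1 tree
b p c b p c z f z: 2 trees
n m n b p c n m z: 1 tree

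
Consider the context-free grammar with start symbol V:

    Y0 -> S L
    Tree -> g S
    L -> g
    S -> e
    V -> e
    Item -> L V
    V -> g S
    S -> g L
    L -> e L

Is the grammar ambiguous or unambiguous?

Only V, S, L are reachable from V; ignoring the rest: The reachable rules are right-linear with at most one rule per (nonterminal, next-terminal) pair. Each input token forces the next rule, so parsing is deterministic.

Unambiguous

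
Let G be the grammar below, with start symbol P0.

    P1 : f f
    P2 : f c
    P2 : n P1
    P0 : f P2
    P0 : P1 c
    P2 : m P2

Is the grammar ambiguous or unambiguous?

Ambiguous

Witness: f f c

Derivation 1: P0 ⇒ f P2 ⇒ f f c
Derivation 2: P0 ⇒ P1 c ⇒ f f c

Two distinct leftmost derivations for the same string.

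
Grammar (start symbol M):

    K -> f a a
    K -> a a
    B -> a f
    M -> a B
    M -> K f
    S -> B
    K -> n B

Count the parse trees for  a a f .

Parse trees for a a f:
  [M a [B a f]]
  [M [K a a] f]

2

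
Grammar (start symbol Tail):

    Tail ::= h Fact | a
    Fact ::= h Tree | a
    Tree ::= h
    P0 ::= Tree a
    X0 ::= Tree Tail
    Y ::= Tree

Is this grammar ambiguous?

(P0, X0, Y are unreachable from Tail, so their rules don't affect L(Tail).) Each reachable nonterminal has at most one production per leading terminal, and all productions are right-linear; the derivation is determined token-by-token.

Unambiguous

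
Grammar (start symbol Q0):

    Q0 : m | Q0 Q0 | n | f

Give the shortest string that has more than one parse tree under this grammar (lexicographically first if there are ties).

f f f

length 1: no string has ≥2 trees
length 2: no string has ≥2 trees
length 3: f f f has 2 parse trees

Two derivations of f f f:
  Q0 ⇒ Q0 Q0 ⇒ Q0 Q0 Q0 ⇒ f Q0 Q0 ⇒ f f Q0 ⇒ f f f
  Q0 ⇒ Q0 Q0 ⇒ f Q0 ⇒ f Q0 Q0 ⇒ f f Q0 ⇒ f f f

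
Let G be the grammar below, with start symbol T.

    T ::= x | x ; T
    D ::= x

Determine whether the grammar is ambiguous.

(D is unreachable from T, so its rules don't affect L(T).) The reachable grammar is A → atom sep A | atom. Each atom is followed by either the separator (recurse) or end-of-string (stop) — no choice point.

Unambiguous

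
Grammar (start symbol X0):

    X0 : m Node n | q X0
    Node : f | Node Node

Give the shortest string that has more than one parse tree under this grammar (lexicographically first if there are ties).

length 3: no string has ≥2 trees
length 4: no string has ≥2 trees
length 5: m f f f n has 2 parse trees

Two derivations of m f f f n:
  X0 ⇒ m Node n ⇒ m Node Node n ⇒ m f Node n ⇒ m f Node Node n ⇒ m f f Node n ⇒ m f f f n
  X0 ⇒ m Node n ⇒ m Node Node n ⇒ m Node Node Node n ⇒ m f Node Node n ⇒ m f f Node n ⇒ m f f f n

m f f f n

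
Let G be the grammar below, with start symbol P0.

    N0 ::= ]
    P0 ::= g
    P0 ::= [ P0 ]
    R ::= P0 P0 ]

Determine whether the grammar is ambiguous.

Only P0 is reachable from P0; ignoring the rest: L(P0) is { openⁿ atom closeⁿ : n ≥ 0 }. The bracket depth fixes n, and the derivation is forced at every step.

Unambiguous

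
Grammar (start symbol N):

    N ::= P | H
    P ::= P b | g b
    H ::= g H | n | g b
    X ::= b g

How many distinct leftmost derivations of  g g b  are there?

Parse trees for g g b:
  [N [H g [H g b]]]

1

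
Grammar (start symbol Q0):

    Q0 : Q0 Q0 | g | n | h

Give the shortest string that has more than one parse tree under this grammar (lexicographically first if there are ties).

length 1: no string has ≥2 trees
length 2: no string has ≥2 trees
length 3: g g g has 2 parse trees

Two derivations of g g g:
  Q0 ⇒ Q0 Q0 ⇒ Q0 Q0 Q0 ⇒ g Q0 Q0 ⇒ g g Q0 ⇒ g g g
  Q0 ⇒ Q0 Q0 ⇒ g Q0 ⇒ g Q0 Q0 ⇒ g g Q0 ⇒ g g g

g g g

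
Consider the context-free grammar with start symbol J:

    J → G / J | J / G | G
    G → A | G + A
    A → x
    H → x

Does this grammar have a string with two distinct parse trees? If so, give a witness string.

Ambiguous

Witness: x / x

Derivation 1: J ⇒ G / J ⇒ A / J ⇒ x / J ⇒ x / G ⇒ x / A ⇒ x / x
Derivation 2: J ⇒ J / G ⇒ G / G ⇒ A / G ⇒ x / G ⇒ x / A ⇒ x / x

Two distinct leftmost derivations for the same string.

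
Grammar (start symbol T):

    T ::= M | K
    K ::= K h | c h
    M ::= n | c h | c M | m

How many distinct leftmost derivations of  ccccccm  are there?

Parse trees for ccccccm:
  [T [M c [M c [M c [M c [M c [M c [M m]]]]]]]]

1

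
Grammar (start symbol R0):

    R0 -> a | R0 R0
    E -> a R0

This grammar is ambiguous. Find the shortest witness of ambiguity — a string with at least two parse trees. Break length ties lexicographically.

length 1: no string has ≥2 trees
length 2: no string has ≥2 trees
length 3: a a a has 2 parse trees

Two derivations of a a a:
  R0 ⇒ R0 R0 ⇒ a R0 ⇒ a R0 R0 ⇒ a a R0 ⇒ a a a
  R0 ⇒ R0 R0 ⇒ R0 R0 R0 ⇒ a R0 R0 ⇒ a a R0 ⇒ a a a

a a a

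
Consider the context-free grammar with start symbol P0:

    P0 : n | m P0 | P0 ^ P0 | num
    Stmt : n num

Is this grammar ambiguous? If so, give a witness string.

Ambiguous

Witness: m n ^ n

Derivation 1: P0 ⇒ m P0 ⇒ m P0 ^ P0 ⇒ m n ^ P0 ⇒ m n ^ n
Derivation 2: P0 ⇒ P0 ^ P0 ⇒ m P0 ^ P0 ⇒ m n ^ P0 ⇒ m n ^ n

Two distinct leftmost derivations for the same string.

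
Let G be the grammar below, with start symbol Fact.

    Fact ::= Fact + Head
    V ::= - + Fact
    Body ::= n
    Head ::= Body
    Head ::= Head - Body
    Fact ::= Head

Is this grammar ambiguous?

(V is unreachable from Fact, so its rules don't affect L(Fact).) This is a standard precedence ladder (Fact over Head over Body), with each level left-recursive on its own operator ('+' at Fact, '-' at Head). That structure is LR(1), hence unambiguous.

Unambiguous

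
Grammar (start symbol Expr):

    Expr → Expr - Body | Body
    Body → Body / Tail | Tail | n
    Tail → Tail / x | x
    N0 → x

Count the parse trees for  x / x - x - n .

Parse trees for x / x - x - n:
  [Expr [Expr [Expr [Body [Body [Tail x]] / [Tail x]]] - [Body [Tail x]]] - [Body n]]
  [Expr [Expr [Expr [Body [Tail [Tail x] / x]]] - [Body [Tail x]]] - [Body n]]

2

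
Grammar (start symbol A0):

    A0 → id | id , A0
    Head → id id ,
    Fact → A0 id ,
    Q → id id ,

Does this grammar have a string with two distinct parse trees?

Only A0 is reachable from A0; ignoring the rest: The reachable grammar is A → atom sep A | atom. Each atom is followed by either the separator (recurse) or end-of-string (stop) — no choice point.

Unambiguous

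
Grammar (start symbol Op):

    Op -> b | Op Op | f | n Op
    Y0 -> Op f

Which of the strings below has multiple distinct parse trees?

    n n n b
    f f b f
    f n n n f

f f b f

n n n b: 1 tree
f f b f: 5 trees
f n n n f: 1 tree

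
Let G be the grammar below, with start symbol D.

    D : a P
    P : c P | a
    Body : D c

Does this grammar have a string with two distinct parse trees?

Unambiguous

(Body is unreachable from D, so its rules don't affect L(D).) Each reachable nonterminal has at most one production per leading terminal, and all productions are right-linear; the derivation is determined token-by-token.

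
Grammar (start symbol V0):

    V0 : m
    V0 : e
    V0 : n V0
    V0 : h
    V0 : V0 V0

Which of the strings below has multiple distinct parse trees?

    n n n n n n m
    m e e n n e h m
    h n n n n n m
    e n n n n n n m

n n n n n n m: 1 tree
m e e n n e h m: 95 trees
h n n n n n m: 1 tree
e n n n n n n m: 1 tree

m e e n n e h m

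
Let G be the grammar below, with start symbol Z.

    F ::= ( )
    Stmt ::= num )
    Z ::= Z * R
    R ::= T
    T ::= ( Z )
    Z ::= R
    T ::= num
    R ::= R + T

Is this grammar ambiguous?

Only Z, R, T are reachable from Z; ignoring the rest: Z → Z * R | R  ;  R → R + T | T  — a left-associative chain with T at the bottom. Each string factors uniquely by precedence.

Unambiguous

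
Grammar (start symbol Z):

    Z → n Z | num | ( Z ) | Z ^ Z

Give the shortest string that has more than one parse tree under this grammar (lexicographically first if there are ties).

length 1: no string has ≥2 trees
length 2: no string has ≥2 trees
length 3: no string has ≥2 trees
length 4: n num ^ num has 2 parse trees

Two derivations of n num ^ num:
  Z ⇒ n Z ⇒ n Z ^ Z ⇒ n num ^ Z ⇒ n num ^ num
  Z ⇒ Z ^ Z ⇒ n Z ^ Z ⇒ n num ^ Z ⇒ n num ^ num

n num ^ num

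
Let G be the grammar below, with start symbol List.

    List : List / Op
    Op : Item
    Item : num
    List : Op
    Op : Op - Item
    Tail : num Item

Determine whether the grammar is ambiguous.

Unambiguous

(Tail is unreachable from List, so its rules don't affect L(List).) This is a standard precedence ladder (List over Op over Item), with each level left-recursive on its own operator ('/' at List, '-' at Op). That structure is LR(1), hence unambiguous.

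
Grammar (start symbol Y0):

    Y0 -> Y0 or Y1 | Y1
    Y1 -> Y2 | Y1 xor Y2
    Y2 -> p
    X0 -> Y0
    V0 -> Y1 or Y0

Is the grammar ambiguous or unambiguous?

Unambiguous

(X0, V0 are unreachable from Y0, so their rules don't affect L(Y0).) Y0 → Y0 or Y1 | Y1  ;  Y1 → Y1 xor Y2 | Y2  — a left-associative chain with Y2 at the bottom. Each string factors uniquely by precedence.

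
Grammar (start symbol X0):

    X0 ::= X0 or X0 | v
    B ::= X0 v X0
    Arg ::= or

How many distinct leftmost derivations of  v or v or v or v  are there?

Parse trees for v or v or v or v:
  [X0 [X0 v] or [X0 [X0 v] or [X0 [X0 v] or [X0 v]]]]
  [X0 [X0 v] or [X0 [X0 [X0 v] or [X0 v]] or [X0 v]]]
  [X0 [X0 [X0 v] or [X0 v]] or [X0 [X0 v] or [X0 v]]]
  [X0 [X0 [X0 v] or [X0 [X0 v] or [X0 v]]] or [X0 v]]
  [X0 [X0 [X0 [X0 v] or [X0 v]] or [X0 v]] or [X0 v]]

5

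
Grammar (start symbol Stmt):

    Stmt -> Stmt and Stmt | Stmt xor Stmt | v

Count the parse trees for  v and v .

1

Parse trees for v and v:
  [Stmt [Stmt v] and [Stmt v]]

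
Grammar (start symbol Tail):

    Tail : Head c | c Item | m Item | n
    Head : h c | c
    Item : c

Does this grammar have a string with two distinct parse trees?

Witness: c c

Derivation 1: Tail ⇒ Head c ⇒ c c
Derivation 2: Tail ⇒ c Item ⇒ c c

Two distinct leftmost derivations for the same string.

Ambiguous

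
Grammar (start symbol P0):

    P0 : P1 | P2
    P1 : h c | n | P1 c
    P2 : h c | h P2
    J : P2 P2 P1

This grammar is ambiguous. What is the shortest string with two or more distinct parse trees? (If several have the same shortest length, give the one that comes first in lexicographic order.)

length 1: no string has ≥2 trees
length 2: h c has 2 parse trees

Two derivations of h c:
  P0 ⇒ P1 ⇒ h c
  P0 ⇒ P2 ⇒ h c

h c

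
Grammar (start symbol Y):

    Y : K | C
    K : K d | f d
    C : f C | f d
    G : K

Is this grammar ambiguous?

Ambiguous

Witness: f d

Derivation 1: Y ⇒ K ⇒ f d
Derivation 2: Y ⇒ C ⇒ f d

Two distinct leftmost derivations for the same string.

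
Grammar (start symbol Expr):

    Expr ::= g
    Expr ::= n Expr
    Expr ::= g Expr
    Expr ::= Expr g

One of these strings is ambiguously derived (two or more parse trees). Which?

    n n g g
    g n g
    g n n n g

n n g g

n n g g: 4 trees
g n g: 1 tree
g n n n g: 1 tree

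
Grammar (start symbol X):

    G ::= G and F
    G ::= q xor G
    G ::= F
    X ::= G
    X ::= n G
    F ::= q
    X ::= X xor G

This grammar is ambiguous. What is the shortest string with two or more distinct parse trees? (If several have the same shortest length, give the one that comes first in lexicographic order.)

length 1: no string has ≥2 trees
length 2: no string has ≥2 trees
length 3: q xor q has 2 parse trees

Two derivations of q xor q:
  X ⇒ G ⇒ q xor G ⇒ q xor F ⇒ q xor q
  X ⇒ X xor G ⇒ G xor G ⇒ F xor G ⇒ q xor G ⇒ q xor F ⇒ q xor q

q xor q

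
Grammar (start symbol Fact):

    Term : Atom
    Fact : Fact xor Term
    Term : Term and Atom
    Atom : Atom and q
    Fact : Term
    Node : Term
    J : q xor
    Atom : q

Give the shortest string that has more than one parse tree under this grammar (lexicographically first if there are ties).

q and q

length 1: no string has ≥2 trees
length 3: q and q has 2 parse trees

Two derivations of q and q:
  Fact ⇒ Term ⇒ Atom ⇒ Atom and q ⇒ q and q
  Fact ⇒ Term ⇒ Term and Atom ⇒ Atom and Atom ⇒ q and Atom ⇒ q and q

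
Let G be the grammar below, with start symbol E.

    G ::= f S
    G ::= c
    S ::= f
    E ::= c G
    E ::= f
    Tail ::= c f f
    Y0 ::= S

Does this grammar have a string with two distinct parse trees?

(Tail, Y0 are unreachable from E, so their rules don't affect L(E).) Restricted to the reachable nonterminals, every rule has the form A → t or A → t B, and no two rules for the same A share a first terminal. The grammar encodes a DFA — one run per string.

Unambiguous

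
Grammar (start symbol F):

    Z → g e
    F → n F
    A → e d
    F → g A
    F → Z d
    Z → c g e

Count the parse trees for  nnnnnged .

2

Parse trees for nnnnnged:
  [F n [F n [F n [F n [F n [F g [A e d]]]]]]]
  [F n [F n [F n [F n [F n [F [Z g e] d]]]]]]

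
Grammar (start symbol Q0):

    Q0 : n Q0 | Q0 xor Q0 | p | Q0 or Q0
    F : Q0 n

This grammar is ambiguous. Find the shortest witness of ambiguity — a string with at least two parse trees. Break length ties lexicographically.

n p or p

length 1: no string has ≥2 trees
length 2: no string has ≥2 trees
length 3: no string has ≥2 trees
length 4: n p or p has 2 parse trees

Two derivations of n p or p:
  Q0 ⇒ n Q0 ⇒ n Q0 or Q0 ⇒ n p or Q0 ⇒ n p or p
  Q0 ⇒ Q0 or Q0 ⇒ n Q0 or Q0 ⇒ n p or Q0 ⇒ n p or p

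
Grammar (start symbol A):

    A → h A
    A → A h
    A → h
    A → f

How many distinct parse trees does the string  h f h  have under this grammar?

Parse trees for h f h:
  [A h [A [A f] h]]
  [A [A h [A f]] h]

2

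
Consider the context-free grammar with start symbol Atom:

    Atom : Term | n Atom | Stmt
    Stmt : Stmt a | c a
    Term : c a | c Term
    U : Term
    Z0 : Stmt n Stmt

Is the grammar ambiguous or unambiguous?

Ambiguous

Witness: c a

Derivation 1: Atom ⇒ Term ⇒ c a
Derivation 2: Atom ⇒ Stmt ⇒ c a

Two distinct leftmost derivations for the same string.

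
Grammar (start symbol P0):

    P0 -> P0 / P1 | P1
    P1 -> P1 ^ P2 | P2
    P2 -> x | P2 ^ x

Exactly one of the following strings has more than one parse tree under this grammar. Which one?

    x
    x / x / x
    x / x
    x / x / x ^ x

x / x / x ^ x

x: 1 tree
x / x / x: 1 tree
x / x: 1 tree
x / x / x ^ x: 2 trees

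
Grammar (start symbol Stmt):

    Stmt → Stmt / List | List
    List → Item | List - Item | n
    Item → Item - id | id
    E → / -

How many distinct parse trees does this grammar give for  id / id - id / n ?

2

Parse trees for id / id - id / n:
  [Stmt [Stmt [Stmt [List [Item id]]] / [List [Item [Item id] - id]]] / [List n]]
  [Stmt [Stmt [Stmt [List [Item id]]] / [List [List [Item id]] - [Item id]]] / [List n]]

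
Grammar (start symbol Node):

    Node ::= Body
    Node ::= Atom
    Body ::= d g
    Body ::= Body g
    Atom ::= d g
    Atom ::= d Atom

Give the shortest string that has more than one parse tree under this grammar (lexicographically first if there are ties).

length 2: d g has 2 parse trees

Two derivations of d g:
  Node ⇒ Body ⇒ d g
  Node ⇒ Atom ⇒ d g

d g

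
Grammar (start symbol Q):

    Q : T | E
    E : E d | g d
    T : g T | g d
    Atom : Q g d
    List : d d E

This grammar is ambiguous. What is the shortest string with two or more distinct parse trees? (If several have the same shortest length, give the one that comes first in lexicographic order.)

g d

length 2: g d has 2 parse trees

Two derivations of g d:
  Q ⇒ T ⇒ g d
  Q ⇒ E ⇒ g d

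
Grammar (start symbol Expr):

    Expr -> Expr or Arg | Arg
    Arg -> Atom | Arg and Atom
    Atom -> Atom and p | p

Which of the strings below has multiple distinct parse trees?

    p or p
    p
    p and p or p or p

p or p: 1 tree
p: 1 tree
p and p or p or p: 2 trees

p and p or p or p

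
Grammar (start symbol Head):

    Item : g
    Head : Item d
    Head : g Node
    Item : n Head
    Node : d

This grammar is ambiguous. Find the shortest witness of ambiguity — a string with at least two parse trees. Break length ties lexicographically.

length 2: g d has 2 parse trees

Two derivations of g d:
  Head ⇒ Item d ⇒ g d
  Head ⇒ g Node ⇒ g d

g d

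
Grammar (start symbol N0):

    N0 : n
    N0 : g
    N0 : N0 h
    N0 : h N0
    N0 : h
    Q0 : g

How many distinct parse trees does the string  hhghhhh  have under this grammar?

15

Parse trees for hhghhhh (showing first 6 of 15):
  [N0 [N0 [N0 [N0 [N0 h [N0 h [N0 g]]] h] h] h] h]
  [N0 [N0 [N0 [N0 h [N0 [N0 h [N0 g]] h]] h] h] h]
  [N0 [N0 [N0 [N0 h [N0 h [N0 [N0 g] h]]] h] h] h]
  [N0 [N0 [N0 h [N0 [N0 [N0 h [N0 g]] h] h]] h] h]
  [N0 [N0 [N0 h [N0 [N0 h [N0 [N0 g] h]] h]] h] h]
  [N0 [N0 [N0 h [N0 h [N0 [N0 [N0 g] h] h]]] h] h]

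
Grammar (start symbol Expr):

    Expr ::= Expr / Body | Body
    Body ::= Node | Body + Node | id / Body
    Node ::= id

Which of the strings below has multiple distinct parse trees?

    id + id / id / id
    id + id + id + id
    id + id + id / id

id + id / id / id

id + id / id / id: 2 trees
id + id + id + id: 1 tree
id + id + id / id: 1 tree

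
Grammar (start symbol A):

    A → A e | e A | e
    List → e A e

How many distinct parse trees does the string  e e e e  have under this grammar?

8

Parse trees for e e e e:
  [A [A [A [A e] e] e] e]
  [A [A [A e [A e]] e] e]
  [A [A e [A [A e] e]] e]
  [A [A e [A e [A e]]] e]
  [A e [A [A [A e] e] e]]
  [A e [A [A e [A e]] e]]
  [A e [A e [A [A e] e]]]
  [A e [A e [A e [A e]]]]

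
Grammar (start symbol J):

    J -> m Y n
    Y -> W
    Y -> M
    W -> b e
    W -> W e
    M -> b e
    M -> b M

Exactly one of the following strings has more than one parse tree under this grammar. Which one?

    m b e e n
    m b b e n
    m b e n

m b e n

m b e e n: 1 tree
m b b e n: 1 tree
m b e n: 2 trees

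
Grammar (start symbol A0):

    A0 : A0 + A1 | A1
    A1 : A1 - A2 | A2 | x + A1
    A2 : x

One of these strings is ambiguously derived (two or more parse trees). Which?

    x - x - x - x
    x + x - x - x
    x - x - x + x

x - x - x - x: 1 tree
x + x - x - x: 4 trees
x - x - x + x: 1 tree

x + x - x - x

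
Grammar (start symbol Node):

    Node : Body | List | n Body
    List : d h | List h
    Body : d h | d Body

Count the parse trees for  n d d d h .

Parse trees for n d d d h:
  [Node n [Body d [Body d [Body d h]]]]

1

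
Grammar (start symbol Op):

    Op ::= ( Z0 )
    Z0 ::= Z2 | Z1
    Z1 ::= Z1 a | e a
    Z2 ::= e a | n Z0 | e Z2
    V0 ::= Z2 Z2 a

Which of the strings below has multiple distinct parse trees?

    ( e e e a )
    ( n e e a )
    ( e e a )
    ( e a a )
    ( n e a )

( e e e a ): 1 tree
( n e e a ): 1 tree
( e e a ): 1 tree
( e a a ): 1 tree
( n e a ): 2 trees

( n e a )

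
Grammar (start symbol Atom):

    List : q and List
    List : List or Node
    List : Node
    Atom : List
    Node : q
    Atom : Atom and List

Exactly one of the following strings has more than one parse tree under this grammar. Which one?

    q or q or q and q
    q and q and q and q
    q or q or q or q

q and q and q and q

q or q or q and q: 1 tree
q and q and q and q: 8 trees
q or q or q or q: 1 tree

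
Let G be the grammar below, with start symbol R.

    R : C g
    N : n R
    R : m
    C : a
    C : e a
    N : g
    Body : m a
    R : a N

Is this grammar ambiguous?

Ambiguous

Witness: a g

Derivation 1: R ⇒ C g ⇒ a g
Derivation 2: R ⇒ a N ⇒ a g

Two distinct leftmost derivations for the same string.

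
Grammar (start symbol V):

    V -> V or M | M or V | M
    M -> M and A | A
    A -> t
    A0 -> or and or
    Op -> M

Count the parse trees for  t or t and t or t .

4

Parse trees for t or t and t or t:
  [V [V [V [M [A t]]] or [M [M [A t]] and [A t]]] or [M [A t]]]
  [V [V [M [A t]] or [V [M [M [A t]] and [A t]]]] or [M [A t]]]
  [V [M [A t]] or [V [V [M [M [A t]] and [A t]]] or [M [A t]]]]
  [V [M [A t]] or [V [M [M [A t]] and [A t]] or [V [M [A t]]]]]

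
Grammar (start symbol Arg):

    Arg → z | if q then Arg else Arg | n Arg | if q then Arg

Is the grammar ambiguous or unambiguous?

Witness: if q then if q then z else z

Derivation 1: Arg ⇒ if q then Arg else Arg ⇒ if q then if q then Arg else Arg ⇒ if q then if q then z else Arg ⇒ if q then if q then z else z
Derivation 2: Arg ⇒ if q then Arg ⇒ if q then if q then Arg else Arg ⇒ if q then if q then z else Arg ⇒ if q then if q then z else z

Two distinct leftmost derivations for the same string.

Ambiguous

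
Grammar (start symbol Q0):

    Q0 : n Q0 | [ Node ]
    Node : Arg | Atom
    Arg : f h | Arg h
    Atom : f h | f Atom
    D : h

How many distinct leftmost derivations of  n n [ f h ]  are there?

2

Parse trees for n n [ f h ]:
  [Q0 n [Q0 n [Q0 [ [Node [Arg f h]] ]]]]
  [Q0 n [Q0 n [Q0 [ [Node [Atom f h]] ]]]]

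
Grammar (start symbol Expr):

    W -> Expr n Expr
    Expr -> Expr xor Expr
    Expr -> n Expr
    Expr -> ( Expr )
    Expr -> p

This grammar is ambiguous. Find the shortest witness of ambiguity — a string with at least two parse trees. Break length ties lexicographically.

length 1: no string has ≥2 trees
length 2: no string has ≥2 trees
length 3: no string has ≥2 trees
length 4: n p xor p has 2 parse trees

Two derivations of n p xor p:
  Expr ⇒ Expr xor Expr ⇒ n Expr xor Expr ⇒ n p xor Expr ⇒ n p xor p
  Expr ⇒ n Expr ⇒ n Expr xor Expr ⇒ n p xor Expr ⇒ n p xor p

n p xor p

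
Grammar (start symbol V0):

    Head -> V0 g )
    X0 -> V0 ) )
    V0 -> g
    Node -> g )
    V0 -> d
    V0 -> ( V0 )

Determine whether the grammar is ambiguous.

Only V0 is reachable from V0; ignoring the rest: Each string is a nest of matched brackets around a single atom. An opening bracket forces the recursive rule; an atom forces the base rule.

Unambiguous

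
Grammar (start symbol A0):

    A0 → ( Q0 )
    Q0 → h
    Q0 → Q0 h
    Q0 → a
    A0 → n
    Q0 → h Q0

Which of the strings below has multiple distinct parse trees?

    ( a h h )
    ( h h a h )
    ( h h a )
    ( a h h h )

( a h h ): 1 tree
( h h a h ): 3 trees
( h h a ): 1 tree
( a h h h ): 1 tree

( h h a h )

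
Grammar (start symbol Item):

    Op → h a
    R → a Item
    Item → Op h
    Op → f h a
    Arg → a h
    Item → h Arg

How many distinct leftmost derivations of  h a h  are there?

2

Parse trees for h a h:
  [Item [Op h a] h]
  [Item h [Arg a h]]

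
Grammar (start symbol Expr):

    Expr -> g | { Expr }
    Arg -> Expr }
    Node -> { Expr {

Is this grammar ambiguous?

(Arg, Node are unreachable from Expr, so their rules don't affect L(Expr).) L(Expr) is { openⁿ atom closeⁿ : n ≥ 0 }. The bracket depth fixes n, and the derivation is forced at every step.

Unambiguous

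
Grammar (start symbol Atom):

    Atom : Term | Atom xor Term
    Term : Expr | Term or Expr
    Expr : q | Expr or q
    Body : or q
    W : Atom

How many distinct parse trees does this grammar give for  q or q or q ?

4

Parse trees for q or q or q:
  [Atom [Term [Expr [Expr [Expr q] or q] or q]]]
  [Atom [Term [Term [Expr q]] or [Expr [Expr q] or q]]]
  [Atom [Term [Term [Expr [Expr q] or q]] or [Expr q]]]
  [Atom [Term [Term [Term [Expr q]] or [Expr q]] or [Expr q]]]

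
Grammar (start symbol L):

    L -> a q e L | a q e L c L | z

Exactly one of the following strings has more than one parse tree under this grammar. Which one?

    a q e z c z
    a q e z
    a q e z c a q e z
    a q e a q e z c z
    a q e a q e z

a q e z c z: 1 tree
a q e z: 1 tree
a q e z c a q e z: 1 tree
a q e a q e z c z: 2 trees
a q e a q e z: 1 tree

a q e a q e z c z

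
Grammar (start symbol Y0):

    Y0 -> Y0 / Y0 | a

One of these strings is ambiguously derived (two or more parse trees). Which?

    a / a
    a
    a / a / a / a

a / a: 1 tree
a: 1 tree
a / a / a / a: 5 trees

a / a / a / a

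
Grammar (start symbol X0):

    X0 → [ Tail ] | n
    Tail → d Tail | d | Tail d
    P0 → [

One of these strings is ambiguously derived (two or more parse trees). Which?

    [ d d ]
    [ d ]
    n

[ d d ]

[ d d ]: 2 trees
[ d ]: 1 tree
n: 1 tree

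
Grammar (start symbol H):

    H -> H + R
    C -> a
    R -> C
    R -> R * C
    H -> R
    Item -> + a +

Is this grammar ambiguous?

Only H, R, C are reachable from H; ignoring the rest: The grammar is stratified — H handles '+' (left-recursive), R handles '*', C atoms. Each operator has a fixed associativity and precedence level, so every string has one parse.

Unambiguous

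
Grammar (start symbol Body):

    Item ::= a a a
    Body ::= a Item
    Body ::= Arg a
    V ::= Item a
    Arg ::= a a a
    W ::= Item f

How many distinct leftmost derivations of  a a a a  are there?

Parse trees for a a a a:
  [Body a [Item a a a]]
  [Body [Arg a a a] a]

2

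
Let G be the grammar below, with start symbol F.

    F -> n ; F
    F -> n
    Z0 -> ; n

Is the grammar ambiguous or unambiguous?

Unambiguous

(Z0 is unreachable from F, so its rules don't affect L(F).) Right-recursive list with a separator: after each atom, whether the separator follows determines the rule. One parse per string.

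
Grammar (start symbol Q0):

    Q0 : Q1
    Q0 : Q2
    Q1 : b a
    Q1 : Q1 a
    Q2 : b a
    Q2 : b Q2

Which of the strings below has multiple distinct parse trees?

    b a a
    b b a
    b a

b a a: 1 tree
b b a: 1 tree
b a: 2 trees

b a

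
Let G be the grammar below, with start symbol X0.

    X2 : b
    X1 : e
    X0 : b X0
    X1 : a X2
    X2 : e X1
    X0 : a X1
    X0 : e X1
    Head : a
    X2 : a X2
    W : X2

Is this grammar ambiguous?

Only X0, X1, X2 are reachable from X0; ignoring the rest: Restricted to the reachable nonterminals, every rule has the form A → t or A → t B, and no two rules for the same A share a first terminal. The grammar encodes a DFA — one run per string.

Unambiguous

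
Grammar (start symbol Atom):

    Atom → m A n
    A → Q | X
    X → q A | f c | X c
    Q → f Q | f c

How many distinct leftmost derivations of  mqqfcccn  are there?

Parse trees for mqqfcccn (showing first 6 of 9):
  [Atom m [A [X q [A [X q [A [X [X [X f c] c] c]]]]]] n]
  [Atom m [A [X q [A [X [X q [A [X [X f c] c]]] c]]]] n]
  [Atom m [A [X q [A [X [X [X q [A [Q f c]]] c] c]]]] n]
  [Atom m [A [X q [A [X [X [X q [A [X f c]]] c] c]]]] n]
  [Atom m [A [X [X q [A [X q [A [X [X f c] c]]]]] c]] n]
  [Atom m [A [X [X q [A [X [X q [A [Q f c]]] c]]] c]] n]

9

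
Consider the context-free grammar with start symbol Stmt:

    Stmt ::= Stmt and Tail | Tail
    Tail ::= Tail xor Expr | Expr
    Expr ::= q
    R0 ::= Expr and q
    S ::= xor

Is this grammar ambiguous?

Only Stmt, Tail, Expr are reachable from Stmt; ignoring the rest: The grammar is stratified — Stmt handles 'and' (left-recursive), Tail handles 'xor', Expr atoms. Each operator has a fixed associativity and precedence level, so every string has one parse.

Unambiguous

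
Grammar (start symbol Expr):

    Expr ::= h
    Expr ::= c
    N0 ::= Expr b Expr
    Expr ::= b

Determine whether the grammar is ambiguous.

Unambiguous

Only Expr is reachable from Expr; ignoring the rest: The reachable rules are right-linear with at most one rule per (nonterminal, next-terminal) pair. Each input token forces the next rule, so parsing is deterministic.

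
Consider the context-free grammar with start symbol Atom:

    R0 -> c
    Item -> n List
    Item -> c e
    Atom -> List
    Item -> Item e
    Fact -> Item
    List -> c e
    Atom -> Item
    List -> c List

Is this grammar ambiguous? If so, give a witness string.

Witness: c e

Derivation 1: Atom ⇒ List ⇒ c e
Derivation 2: Atom ⇒ Item ⇒ c e

Two distinct leftmost derivations for the same string.

Ambiguous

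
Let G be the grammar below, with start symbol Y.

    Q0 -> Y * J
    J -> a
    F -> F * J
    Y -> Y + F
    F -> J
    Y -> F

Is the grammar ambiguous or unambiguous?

(Q0 is unreachable from Y, so its rules don't affect L(Y).) The grammar is stratified — Y handles '+' (left-recursive), F handles '*', J atoms. Each operator has a fixed associativity and precedence level, so every string has one parse.

Unambiguous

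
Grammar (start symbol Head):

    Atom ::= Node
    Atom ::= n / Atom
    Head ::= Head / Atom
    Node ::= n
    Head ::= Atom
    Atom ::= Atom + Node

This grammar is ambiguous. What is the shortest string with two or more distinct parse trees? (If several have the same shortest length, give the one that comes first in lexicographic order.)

n / n

length 1: no string has ≥2 trees
length 3: n / n has 2 parse trees

Two derivations of n / n:
  Head ⇒ Head / Atom ⇒ Atom / Atom ⇒ Node / Atom ⇒ n / Atom ⇒ n / Node ⇒ n / n
  Head ⇒ Atom ⇒ n / Atom ⇒ n / Node ⇒ n / n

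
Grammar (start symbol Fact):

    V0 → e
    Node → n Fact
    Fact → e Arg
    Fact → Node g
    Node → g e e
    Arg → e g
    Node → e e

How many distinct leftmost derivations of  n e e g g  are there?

2

Parse trees for n e e g g:
  [Fact [Node n [Fact e [Arg e g]]] g]
  [Fact [Node n [Fact [Node e e] g]] g]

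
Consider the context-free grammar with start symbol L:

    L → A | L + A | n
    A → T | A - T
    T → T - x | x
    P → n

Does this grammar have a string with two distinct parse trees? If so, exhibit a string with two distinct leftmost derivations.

Witness: x - x

Derivation 1: L ⇒ A ⇒ T ⇒ T - x ⇒ x - x
Derivation 2: L ⇒ A ⇒ A - T ⇒ T - T ⇒ x - T ⇒ x - x

Two distinct leftmost derivations for the same string.

Ambiguous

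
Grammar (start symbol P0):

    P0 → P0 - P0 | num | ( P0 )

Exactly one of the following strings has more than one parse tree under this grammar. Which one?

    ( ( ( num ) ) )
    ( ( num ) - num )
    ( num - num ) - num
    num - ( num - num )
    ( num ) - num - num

( num ) - num - num

( ( ( num ) ) ): 1 tree
( ( num ) - num ): 1 tree
( num - num ) - num: 1 tree
num - ( num - num ): 1 tree
( num ) - num - num: 2 trees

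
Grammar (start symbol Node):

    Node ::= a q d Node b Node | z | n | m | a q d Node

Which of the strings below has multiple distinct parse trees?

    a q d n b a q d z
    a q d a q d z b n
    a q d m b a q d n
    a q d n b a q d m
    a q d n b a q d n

a q d a q d z b n

a q d n b a q d z: 1 tree
a q d a q d z b n: 2 trees
a q d m b a q d n: 1 tree
a q d n b a q d m: 1 tree
a q d n b a q d n: 1 tree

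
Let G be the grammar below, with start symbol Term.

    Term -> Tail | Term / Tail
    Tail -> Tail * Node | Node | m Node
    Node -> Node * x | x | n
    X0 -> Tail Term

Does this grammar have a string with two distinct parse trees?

Ambiguous

Witness: n * x

Derivation 1: Term ⇒ Tail ⇒ Tail * Node ⇒ Node * Node ⇒ n * Node ⇒ n * x
Derivation 2: Term ⇒ Tail ⇒ Node ⇒ Node * x ⇒ n * x

Two distinct leftmost derivations for the same string.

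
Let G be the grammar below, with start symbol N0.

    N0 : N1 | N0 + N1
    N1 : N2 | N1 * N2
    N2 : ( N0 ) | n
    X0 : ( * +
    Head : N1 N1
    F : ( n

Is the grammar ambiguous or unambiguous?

Unambiguous

Only N0, N1, N2 are reachable from N0; ignoring the rest: The grammar is stratified — N0 handles '+' (left-recursive), N1 handles '*', N2 atoms. Each operator has a fixed associativity and precedence level, so every string has one parse.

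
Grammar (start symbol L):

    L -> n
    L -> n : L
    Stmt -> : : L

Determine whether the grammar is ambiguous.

(Stmt is unreachable from L, so its rules don't affect L(L).) Right-recursive list with a separator: after each atom, whether the separator follows determines the rule. One parse per string.

Unambiguous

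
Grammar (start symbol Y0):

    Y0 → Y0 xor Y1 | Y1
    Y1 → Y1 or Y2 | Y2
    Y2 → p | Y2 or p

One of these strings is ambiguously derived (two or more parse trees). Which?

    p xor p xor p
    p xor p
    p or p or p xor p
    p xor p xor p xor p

p or p or p xor p

p xor p xor p: 1 tree
p xor p: 1 tree
p or p or p xor p: 4 trees
p xor p xor p xor p: 1 tree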